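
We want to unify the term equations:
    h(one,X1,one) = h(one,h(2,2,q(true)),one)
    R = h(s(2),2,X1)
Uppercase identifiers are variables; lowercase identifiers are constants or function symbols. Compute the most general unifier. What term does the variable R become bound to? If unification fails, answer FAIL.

Decompose h/3: one = one,  X1 = h(2,2,q(true)),  one = one.
Delete trivial equation one = one.
Bind X1 := h(2,2,q(true)); substituting into the one remaining equation that mentions X1 gives: R = h(s(2),2,h(2,2,q(true))).
Delete trivial equation one = one.
Bind R := h(s(2),2,h(2,2,q(true))).
MGU = { X1 ↦ h(2,2,q(true)), R ↦ h(s(2),2,h(2,2,q(true))) }, so R ↦ h(s(2),2,h(2,2,q(true))).

h(s(2),2,h(2,2,q(true)))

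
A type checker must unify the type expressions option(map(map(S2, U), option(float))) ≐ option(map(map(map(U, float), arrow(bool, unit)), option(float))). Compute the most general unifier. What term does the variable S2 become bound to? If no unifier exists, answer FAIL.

map(arrow(bool, unit), float)

Decompose option/1: map(map(S2, U), option(float)) ≐ map(map(map(U, float), arrow(bool, unit)), option(float)).
Decompose map/2: map(S2, U) ≐ map(map(U, float), arrow(bool, unit)),  option(float) ≐ option(float).
Decompose map/2: S2 ≐ map(U, float),  U ≐ arrow(bool, unit).
Bind S2 := map(U, float); no other remaining equation mentions S2.
Bind U := arrow(bool, unit); no other remaining equation mentions U. Substituting into the earlier binding gives S2 := map(arrow(bool, unit), float).
Delete trivial equation option(float) ≐ option(float).
MGU = { S2 ↦ map(arrow(bool, unit), float), U ↦ arrow(bool, unit) }, so S2 ↦ map(arrow(bool, unit), float).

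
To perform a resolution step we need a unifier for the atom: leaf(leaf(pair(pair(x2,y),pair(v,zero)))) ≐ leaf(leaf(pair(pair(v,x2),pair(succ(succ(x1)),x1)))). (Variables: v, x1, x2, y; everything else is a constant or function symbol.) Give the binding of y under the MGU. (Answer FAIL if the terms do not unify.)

Decompose leaf/1: leaf(pair(pair(x2,y),pair(v,zero))) ≐ leaf(pair(pair(v,x2),pair(succ(succ(x1)),x1))).
Decompose leaf/1: pair(pair(x2,y),pair(v,zero)) ≐ pair(pair(v,x2),pair(succ(succ(x1)),x1)).
Decompose pair/2: pair(x2,y) ≐ pair(v,x2),  pair(v,zero) ≐ pair(succ(succ(x1)),x1).
Decompose pair/2: x2 ≐ v,  y ≐ x2.
Bind x2 := v; substituting into the one remaining equation that mentions x2 gives: y ≐ v.
Bind y := v; no other remaining equation mentions y.
Decompose pair/2: v ≐ succ(succ(x1)),  zero ≐ x1.
Bind v := succ(succ(x1)); no other remaining equation mentions v. Substituting into the earlier bindings gives x2 := succ(succ(x1)), y := succ(succ(x1)).
Bind x1 := zero. Substituting into the earlier bindings gives x2 := succ(succ(zero)), y := succ(succ(zero)), v := succ(succ(zero)).
MGU = { x2 := succ(succ(zero)), y := succ(succ(zero)), v := succ(succ(zero)), x1 := zero }, so y := succ(succ(zero)).

succ(succ(zero))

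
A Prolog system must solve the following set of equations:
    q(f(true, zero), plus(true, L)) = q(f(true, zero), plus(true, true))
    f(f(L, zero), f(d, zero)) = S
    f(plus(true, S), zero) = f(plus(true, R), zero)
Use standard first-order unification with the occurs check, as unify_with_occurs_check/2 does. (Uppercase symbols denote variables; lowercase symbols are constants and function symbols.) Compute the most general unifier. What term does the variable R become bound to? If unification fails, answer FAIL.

f(f(true, zero), f(d, zero))

Decompose q/2: f(true, zero) = f(true, zero),  plus(true, L) = plus(true, true).
Delete trivial equation f(true, zero) = f(true, zero).
Decompose plus/2: true = true,  L = true.
Delete trivial equation true = true.
Bind L := true; substituting into the one remaining equation that mentions L gives: f(f(true, zero), f(d, zero)) = S.
Bind S := f(f(true, zero), f(d, zero)); substituting into the remaining equation gives: f(plus(true, f(f(true, zero), f(d, zero))), zero) = f(plus(true, R), zero).
Decompose f/2: plus(true, f(f(true, zero), f(d, zero))) = plus(true, R),  zero = zero.
Decompose plus/2: true = true,  f(f(true, zero), f(d, zero)) = R.
Delete trivial equation true = true.
Bind R := f(f(true, zero), f(d, zero)); no other remaining equation mentions R.
Delete trivial equation zero = zero.
MGU = { L -> true, S -> f(f(true, zero), f(d, zero)), R -> f(f(true, zero), f(d, zero)) }, so R -> f(f(true, zero), f(d, zero)).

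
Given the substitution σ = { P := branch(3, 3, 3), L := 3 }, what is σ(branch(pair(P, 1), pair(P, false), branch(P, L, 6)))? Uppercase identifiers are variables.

branch(pair(branch(3, 3, 3), 1), pair(branch(3, 3, 3), false), branch(branch(3, 3, 3), 3, 6))

Replace each occurrence of P with branch(3, 3, 3).
Replace each occurrence of L with 3.
Result: branch(pair(branch(3, 3, 3), 1), pair(branch(3, 3, 3), false), branch(branch(3, 3, 3), 3, 6)).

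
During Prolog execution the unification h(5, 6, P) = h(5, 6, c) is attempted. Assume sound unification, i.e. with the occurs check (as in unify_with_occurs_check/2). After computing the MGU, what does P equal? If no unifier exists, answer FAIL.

c

Decompose h/3: 5 = 5,  6 = 6,  P = c.
Delete trivial equation 5 = 5.
Delete trivial equation 6 = 6.
Bind P := c.
MGU = { P ↦ c }, so P ↦ c.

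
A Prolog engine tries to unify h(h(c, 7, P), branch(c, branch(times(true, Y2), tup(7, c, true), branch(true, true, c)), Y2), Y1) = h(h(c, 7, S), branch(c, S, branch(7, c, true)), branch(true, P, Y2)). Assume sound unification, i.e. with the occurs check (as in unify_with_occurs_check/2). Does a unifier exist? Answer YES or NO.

Decompose h/3: h(c, 7, P) = h(c, 7, S),  branch(c, branch(times(true, Y2), tup(7, c, true), branch(true, true, c)), Y2) = branch(c, S, branch(7, c, true)),  Y1 = branch(true, P, Y2).
Decompose h/3: c = c,  7 = 7,  P = S.
Delete trivial equation c = c.
Delete trivial equation 7 = 7.
Bind P := S; substituting into the one remaining equation that mentions P gives: Y1 = branch(true, S, Y2).
Decompose branch/3: c = c,  branch(times(true, Y2), tup(7, c, true), branch(true, true, c)) = S,  Y2 = branch(7, c, true).
Delete trivial equation c = c.
Bind S := branch(times(true, Y2), tup(7, c, true), branch(true, true, c)); substituting into the one remaining equation that mentions S gives: Y1 = branch(true, branch(times(true, Y2), tup(7, c, true), branch(true, true, c)), Y2). Substituting into the earlier binding gives P := branch(times(true, Y2), tup(7, c, true), branch(true, true, c)).
Bind Y2 := branch(7, c, true); substituting into the remaining equation gives: Y1 = branch(true, branch(times(true, branch(7, c, true)), tup(7, c, true), branch(true, true, c)), branch(7, c, true)). Substituting into the earlier bindings gives P := branch(times(true, branch(7, c, true)), tup(7, c, true), branch(true, true, c)), S := branch(times(true, branch(7, c, true)), tup(7, c, true), branch(true, true, c)).
Bind Y1 := branch(true, branch(times(true, branch(7, c, true)), tup(7, c, true), branch(true, true, c)), branch(7, c, true)).
No equations remain and no clash or occurs-check failure arose, so a unifier exists.

YES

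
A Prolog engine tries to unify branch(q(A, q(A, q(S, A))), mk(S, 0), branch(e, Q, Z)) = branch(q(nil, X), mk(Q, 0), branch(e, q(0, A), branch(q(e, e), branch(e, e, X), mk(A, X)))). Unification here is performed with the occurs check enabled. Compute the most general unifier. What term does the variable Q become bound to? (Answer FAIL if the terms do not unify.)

Decompose branch/3: q(A, q(A, q(S, A))) = q(nil, X),  mk(S, 0) = mk(Q, 0),  branch(e, Q, Z) = branch(e, q(0, A), branch(q(e, e), branch(e, e, X), mk(A, X))).
Decompose q/2: A = nil,  q(A, q(S, A)) = X.
Bind A := nil; substituting into the 2 remaining equations that mention A gives: q(nil, q(S, nil)) = X,  branch(e, Q, Z) = branch(e, q(0, nil), branch(q(e, e), branch(e, e, X), mk(nil, X))).
Bind X := q(nil, q(S, nil)); substituting into the one remaining equation that mentions X gives: branch(e, Q, Z) = branch(e, q(0, nil), branch(q(e, e), branch(e, e, q(nil, q(S, nil))), mk(nil, q(nil, q(S, nil))))).
Decompose mk/2: S = Q,  0 = 0.
Bind S := Q; substituting into the one remaining equation that mentions S gives: branch(e, Q, Z) = branch(e, q(0, nil), branch(q(e, e), branch(e, e, q(nil, q(Q, nil))), mk(nil, q(nil, q(Q, nil))))). Substituting into the earlier binding gives X := q(nil, q(Q, nil)).
Delete trivial equation 0 = 0.
Decompose branch/3: e = e,  Q = q(0, nil),  Z = branch(q(e, e), branch(e, e, q(nil, q(Q, nil))), mk(nil, q(nil, q(Q, nil)))).
Delete trivial equation e = e.
Bind Q := q(0, nil); substituting into the remaining equation gives: Z = branch(q(e, e), branch(e, e, q(nil, q(q(0, nil), nil))), mk(nil, q(nil, q(q(0, nil), nil)))). Substituting into the earlier bindings gives X := q(nil, q(q(0, nil), nil)), S := q(0, nil).
Bind Z := branch(q(e, e), branch(e, e, q(nil, q(q(0, nil), nil))), mk(nil, q(nil, q(q(0, nil), nil)))).
MGU = { A -> nil, X -> q(nil, q(q(0, nil), nil)), S -> q(0, nil), Q -> q(0, nil), Z -> branch(q(e, e), branch(e, e, q(nil, q(q(0, nil), nil))), mk(nil, q(nil, q(q(0, nil), nil)))) }, so Q -> q(0, nil).

q(0, nil)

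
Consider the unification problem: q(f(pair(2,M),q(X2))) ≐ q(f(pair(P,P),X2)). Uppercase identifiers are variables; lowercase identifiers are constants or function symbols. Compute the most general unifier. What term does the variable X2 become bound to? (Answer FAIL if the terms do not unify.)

Decompose q/1: f(pair(2,M),q(X2)) ≐ f(pair(P,P),X2).
Decompose f/2: pair(2,M) ≐ pair(P,P),  q(X2) ≐ X2.
Decompose pair/2: 2 ≐ P,  M ≐ P.
Bind P := 2; substituting into the one remaining equation that mentions P gives: M ≐ 2.
Bind M := 2; no other remaining equation mentions M.
Occurs check fails: X2 occurs in q(X2); the equation X2 ≐ q(X2) has no finite solution.

FAIL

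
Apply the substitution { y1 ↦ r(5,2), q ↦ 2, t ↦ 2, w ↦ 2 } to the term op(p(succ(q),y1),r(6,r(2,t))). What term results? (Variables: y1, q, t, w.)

op(p(succ(2),r(5,2)),r(6,r(2,2)))

Replace each occurrence of y1 with r(5,2).
Replace each occurrence of q with 2.
Replace each occurrence of t with 2.
Result: op(p(succ(2),r(5,2)),r(6,r(2,2))).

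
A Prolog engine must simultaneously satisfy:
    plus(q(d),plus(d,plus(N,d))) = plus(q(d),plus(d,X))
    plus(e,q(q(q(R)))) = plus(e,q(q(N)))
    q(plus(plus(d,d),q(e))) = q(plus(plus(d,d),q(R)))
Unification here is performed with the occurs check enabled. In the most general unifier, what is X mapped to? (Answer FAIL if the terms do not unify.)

plus(q(e),d)

Decompose plus/2: q(d) = q(d),  plus(d,plus(N,d)) = plus(d,X).
Delete trivial equation q(d) = q(d).
Decompose plus/2: d = d,  plus(N,d) = X.
Delete trivial equation d = d.
Bind X := plus(N,d); no other remaining equation mentions X.
Decompose plus/2: e = e,  q(q(q(R))) = q(q(N)).
Delete trivial equation e = e.
Decompose q/1: q(q(R)) = q(N).
Decompose q/1: q(R) = N.
Bind N := q(R); no other remaining equation mentions N. Substituting into the earlier binding gives X := plus(q(R),d).
Decompose q/1: plus(plus(d,d),q(e)) = plus(plus(d,d),q(R)).
Decompose plus/2: plus(d,d) = plus(d,d),  q(e) = q(R).
Delete trivial equation plus(d,d) = plus(d,d).
Decompose q/1: e = R.
Bind R := e. Substituting into the earlier bindings gives X := plus(q(e),d), N := q(e).
MGU = { X ↦ plus(q(e),d), N ↦ q(e), R ↦ e }, so X ↦ plus(q(e),d).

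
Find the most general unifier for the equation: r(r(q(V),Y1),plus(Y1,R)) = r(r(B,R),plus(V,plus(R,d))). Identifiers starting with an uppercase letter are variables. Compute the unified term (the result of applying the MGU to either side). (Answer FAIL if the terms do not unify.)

FAIL

Decompose r/2: r(q(V),Y1) = r(B,R),  plus(Y1,R) = plus(V,plus(R,d)).
Decompose r/2: q(V) = B,  Y1 = R.
Bind B := q(V); no other remaining equation mentions B.
Bind Y1 := R; substituting into the remaining equation gives: plus(R,R) = plus(V,plus(R,d)).
Decompose plus/2: R = V,  R = plus(R,d).
Bind R := V; substituting into the remaining equation gives: V = plus(V,d). Substituting into the earlier binding gives Y1 := V.
Occurs check fails: V occurs in plus(V,d); the equation V = plus(V,d) has no finite solution.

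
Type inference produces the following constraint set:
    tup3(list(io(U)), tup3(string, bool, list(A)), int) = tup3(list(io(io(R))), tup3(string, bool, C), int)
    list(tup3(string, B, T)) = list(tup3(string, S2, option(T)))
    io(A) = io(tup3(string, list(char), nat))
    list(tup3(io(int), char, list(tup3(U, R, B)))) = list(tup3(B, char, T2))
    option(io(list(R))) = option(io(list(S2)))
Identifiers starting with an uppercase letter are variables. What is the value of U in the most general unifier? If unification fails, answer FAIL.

FAIL

Decompose tup3/3: list(io(U)) = list(io(io(R))),  tup3(string, bool, list(A)) = tup3(string, bool, C),  int = int.
Decompose list/1: io(U) = io(io(R)).
Decompose io/1: U = io(R).
Bind U := io(R); substituting into the one remaining equation that mentions U gives: list(tup3(io(int), char, list(tup3(io(R), R, B)))) = list(tup3(B, char, T2)).
Decompose tup3/3: string = string,  bool = bool,  list(A) = C.
Delete trivial equation string = string.
Delete trivial equation bool = bool.
Bind C := list(A); no other remaining equation mentions C.
Delete trivial equation int = int.
Decompose list/1: tup3(string, B, T) = tup3(string, S2, option(T)).
Decompose tup3/3: string = string,  B = S2,  T = option(T).
Delete trivial equation string = string.
Bind B := S2; substituting into the one remaining equation that mentions B gives: list(tup3(io(int), char, list(tup3(io(R), R, S2)))) = list(tup3(S2, char, T2)).
Occurs check fails: T occurs in option(T); the equation T = option(T) has no finite solution.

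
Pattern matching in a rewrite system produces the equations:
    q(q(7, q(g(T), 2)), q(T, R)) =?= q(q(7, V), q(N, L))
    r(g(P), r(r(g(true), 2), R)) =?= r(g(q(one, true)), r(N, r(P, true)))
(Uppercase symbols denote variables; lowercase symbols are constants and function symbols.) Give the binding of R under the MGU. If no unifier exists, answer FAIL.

r(q(one, true), true)

Decompose q/2: q(7, q(g(T), 2)) =?= q(7, V),  q(T, R) =?= q(N, L).
Decompose q/2: 7 =?= 7,  q(g(T), 2) =?= V.
Delete trivial equation 7 =?= 7.
Bind V := q(g(T), 2); no other remaining equation mentions V.
Decompose q/2: T =?= N,  R =?= L.
Bind T := N; no other remaining equation mentions T. Substituting into the earlier binding gives V := q(g(N), 2).
Bind R := L; substituting into the remaining equation gives: r(g(P), r(r(g(true), 2), L)) =?= r(g(q(one, true)), r(N, r(P, true))).
Decompose r/2: g(P) =?= g(q(one, true)),  r(r(g(true), 2), L) =?= r(N, r(P, true)).
Decompose g/1: P =?= q(one, true).
Bind P := q(one, true); substituting into the remaining equation gives: r(r(g(true), 2), L) =?= r(N, r(q(one, true), true)).
Decompose r/2: r(g(true), 2) =?= N,  L =?= r(q(one, true), true).
Bind N := r(g(true), 2); no other remaining equation mentions N. Substituting into the earlier bindings gives V := q(g(r(g(true), 2)), 2), T := r(g(true), 2).
Bind L := r(q(one, true), true). Substituting into the earlier binding gives R := r(q(one, true), true).
MGU = { V ↦ q(g(r(g(true), 2)), 2), T ↦ r(g(true), 2), R ↦ r(q(one, true), true), P ↦ q(one, true), N ↦ r(g(true), 2), L ↦ r(q(one, true), true) }, so R ↦ r(q(one, true), true).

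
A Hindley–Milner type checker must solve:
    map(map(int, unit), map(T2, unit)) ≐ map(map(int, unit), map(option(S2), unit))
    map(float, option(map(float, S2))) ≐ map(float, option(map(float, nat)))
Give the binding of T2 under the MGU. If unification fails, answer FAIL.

option(nat)

Decompose map/2: map(int, unit) ≐ map(int, unit),  map(T2, unit) ≐ map(option(S2), unit).
Delete trivial equation map(int, unit) ≐ map(int, unit).
Decompose map/2: T2 ≐ option(S2),  unit ≐ unit.
Bind T2 := option(S2); no other remaining equation mentions T2.
Delete trivial equation unit ≐ unit.
Decompose map/2: float ≐ float,  option(map(float, S2)) ≐ option(map(float, nat)).
Delete trivial equation float ≐ float.
Decompose option/1: map(float, S2) ≐ map(float, nat).
Decompose map/2: float ≐ float,  S2 ≐ nat.
Delete trivial equation float ≐ float.
Bind S2 := nat. Substituting into the earlier binding gives T2 := option(nat).
MGU = { T2 -> option(nat), S2 -> nat }, so T2 -> option(nat).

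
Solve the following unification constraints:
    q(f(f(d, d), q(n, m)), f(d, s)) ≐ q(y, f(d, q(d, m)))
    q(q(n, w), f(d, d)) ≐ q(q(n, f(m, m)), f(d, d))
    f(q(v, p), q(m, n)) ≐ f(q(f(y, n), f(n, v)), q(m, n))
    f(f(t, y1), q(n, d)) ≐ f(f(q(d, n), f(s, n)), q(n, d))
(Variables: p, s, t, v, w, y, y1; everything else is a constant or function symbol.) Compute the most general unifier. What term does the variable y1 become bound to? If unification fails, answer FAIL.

f(q(d, m), n)

Decompose q/2: f(f(d, d), q(n, m)) ≐ y,  f(d, s) ≐ f(d, q(d, m)).
Bind y := f(f(d, d), q(n, m)); substituting into the one remaining equation that mentions y gives: f(q(v, p), q(m, n)) ≐ f(q(f(f(f(d, d), q(n, m)), n), f(n, v)), q(m, n)).
Decompose f/2: d ≐ d,  s ≐ q(d, m).
Delete trivial equation d ≐ d.
Bind s := q(d, m); substituting into the one remaining equation that mentions s gives: f(f(t, y1), q(n, d)) ≐ f(f(q(d, n), f(q(d, m), n)), q(n, d)).
Decompose q/2: q(n, w) ≐ q(n, f(m, m)),  f(d, d) ≐ f(d, d).
Decompose q/2: n ≐ n,  w ≐ f(m, m).
Delete trivial equation n ≐ n.
Bind w := f(m, m); no other remaining equation mentions w.
Delete trivial equation f(d, d) ≐ f(d, d).
Decompose f/2: q(v, p) ≐ q(f(f(f(d, d), q(n, m)), n), f(n, v)),  q(m, n) ≐ q(m, n).
Decompose q/2: v ≐ f(f(f(d, d), q(n, m)), n),  p ≐ f(n, v).
Bind v := f(f(f(d, d), q(n, m)), n); substituting into the one remaining equation that mentions v gives: p ≐ f(n, f(f(f(d, d), q(n, m)), n)).
Bind p := f(n, f(f(f(d, d), q(n, m)), n)); no other remaining equation mentions p.
Delete trivial equation q(m, n) ≐ q(m, n).
Decompose f/2: f(t, y1) ≐ f(q(d, n), f(q(d, m), n)),  q(n, d) ≐ q(n, d).
Decompose f/2: t ≐ q(d, n),  y1 ≐ f(q(d, m), n).
Bind t := q(d, n); no other remaining equation mentions t.
Bind y1 := f(q(d, m), n); no other remaining equation mentions y1.
Delete trivial equation q(n, d) ≐ q(n, d).
MGU = { y -> f(f(d, d), q(n, m)), s -> q(d, m), w -> f(m, m), v -> f(f(f(d, d), q(n, m)), n), p -> f(n, f(f(f(d, d), q(n, m)), n)), t -> q(d, n), y1 -> f(q(d, m), n) }, so y1 -> f(q(d, m), n).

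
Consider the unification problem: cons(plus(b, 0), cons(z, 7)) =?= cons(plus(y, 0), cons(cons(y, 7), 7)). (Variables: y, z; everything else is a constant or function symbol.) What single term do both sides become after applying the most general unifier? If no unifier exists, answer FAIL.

Decompose cons/2: plus(b, 0) =?= plus(y, 0),  cons(z, 7) =?= cons(cons(y, 7), 7).
Decompose plus/2: b =?= y,  0 =?= 0.
Bind y := b; substituting into the one remaining equation that mentions y gives: cons(z, 7) =?= cons(cons(b, 7), 7).
Delete trivial equation 0 =?= 0.
Decompose cons/2: z =?= cons(b, 7),  7 =?= 7.
Bind z := cons(b, 7); no other remaining equation mentions z.
Delete trivial equation 7 =?= 7.
Applying the MGU to either side gives cons(plus(b, 0), cons(cons(b, 7), 7)).

cons(plus(b, 0), cons(cons(b, 7), 7))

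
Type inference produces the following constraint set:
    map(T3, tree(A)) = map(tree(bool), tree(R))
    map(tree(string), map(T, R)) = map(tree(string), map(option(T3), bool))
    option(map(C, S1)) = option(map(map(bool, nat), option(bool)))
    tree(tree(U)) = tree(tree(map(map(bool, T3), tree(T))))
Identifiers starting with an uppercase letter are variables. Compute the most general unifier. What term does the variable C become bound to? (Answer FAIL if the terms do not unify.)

Decompose map/2: T3 = tree(bool),  tree(A) = tree(R).
Bind T3 := tree(bool); substituting into the 2 remaining equations that mention T3 gives: map(tree(string), map(T, R)) = map(tree(string), map(option(tree(bool)), bool)),  tree(tree(U)) = tree(tree(map(map(bool, tree(bool)), tree(T)))).
Decompose tree/1: A = R.
Bind A := R; no other remaining equation mentions A.
Decompose map/2: tree(string) = tree(string),  map(T, R) = map(option(tree(bool)), bool).
Delete trivial equation tree(string) = tree(string).
Decompose map/2: T = option(tree(bool)),  R = bool.
Bind T := option(tree(bool)); substituting into the one remaining equation that mentions T gives: tree(tree(U)) = tree(tree(map(map(bool, tree(bool)), tree(option(tree(bool)))))).
Bind R := bool; no other remaining equation mentions R. Substituting into the earlier binding gives A := bool.
Decompose option/1: map(C, S1) = map(map(bool, nat), option(bool)).
Decompose map/2: C = map(bool, nat),  S1 = option(bool).
Bind C := map(bool, nat); no other remaining equation mentions C.
Bind S1 := option(bool); no other remaining equation mentions S1.
Decompose tree/1: tree(U) = tree(map(map(bool, tree(bool)), tree(option(tree(bool))))).
Decompose tree/1: U = map(map(bool, tree(bool)), tree(option(tree(bool)))).
Bind U := map(map(bool, tree(bool)), tree(option(tree(bool)))).
MGU = { T3 ↦ tree(bool), A ↦ bool, T ↦ option(tree(bool)), R ↦ bool, C ↦ map(bool, nat), S1 ↦ option(bool), U ↦ map(map(bool, tree(bool)), tree(option(tree(bool)))) }, so C ↦ map(bool, nat).

map(bool, nat)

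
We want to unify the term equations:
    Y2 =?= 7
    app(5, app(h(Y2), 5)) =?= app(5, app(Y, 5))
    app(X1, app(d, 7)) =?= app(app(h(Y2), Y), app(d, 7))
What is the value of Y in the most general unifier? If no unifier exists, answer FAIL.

Bind Y2 := 7; substituting into the remaining equations gives: app(5, app(h(7), 5)) =?= app(5, app(Y, 5)),  app(X1, app(d, 7)) =?= app(app(h(7), Y), app(d, 7)).
Decompose app/2: 5 =?= 5,  app(h(7), 5) =?= app(Y, 5).
Delete trivial equation 5 =?= 5.
Decompose app/2: h(7) =?= Y,  5 =?= 5.
Bind Y := h(7); substituting into the one remaining equation that mentions Y gives: app(X1, app(d, 7)) =?= app(app(h(7), h(7)), app(d, 7)).
Delete trivial equation 5 =?= 5.
Decompose app/2: X1 =?= app(h(7), h(7)),  app(d, 7) =?= app(d, 7).
Bind X1 := app(h(7), h(7)); no other remaining equation mentions X1.
Delete trivial equation app(d, 7) =?= app(d, 7).
MGU = { Y2 -> 7, Y -> h(7), X1 -> app(h(7), h(7)) }, so Y -> h(7).

h(7)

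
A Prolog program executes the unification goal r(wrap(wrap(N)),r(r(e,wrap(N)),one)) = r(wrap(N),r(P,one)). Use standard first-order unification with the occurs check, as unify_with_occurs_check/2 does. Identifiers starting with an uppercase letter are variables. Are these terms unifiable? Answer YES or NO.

NO

Decompose r/2: wrap(wrap(N)) = wrap(N),  r(r(e,wrap(N)),one) = r(P,one).
Decompose wrap/1: wrap(N) = N.
Occurs check fails: N occurs in wrap(N); the equation N = wrap(N) has no finite solution.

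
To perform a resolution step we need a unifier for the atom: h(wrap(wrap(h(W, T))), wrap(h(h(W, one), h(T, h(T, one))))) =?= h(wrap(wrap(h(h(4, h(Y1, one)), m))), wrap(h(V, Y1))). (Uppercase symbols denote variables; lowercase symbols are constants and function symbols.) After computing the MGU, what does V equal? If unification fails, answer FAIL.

Decompose h/2: wrap(wrap(h(W, T))) =?= wrap(wrap(h(h(4, h(Y1, one)), m))),  wrap(h(h(W, one), h(T, h(T, one)))) =?= wrap(h(V, Y1)).
Decompose wrap/1: wrap(h(W, T)) =?= wrap(h(h(4, h(Y1, one)), m)).
Decompose wrap/1: h(W, T) =?= h(h(4, h(Y1, one)), m).
Decompose h/2: W =?= h(4, h(Y1, one)),  T =?= m.
Bind W := h(4, h(Y1, one)); substituting into the one remaining equation that mentions W gives: wrap(h(h(h(4, h(Y1, one)), one), h(T, h(T, one)))) =?= wrap(h(V, Y1)).
Bind T := m; substituting into the remaining equation gives: wrap(h(h(h(4, h(Y1, one)), one), h(m, h(m, one)))) =?= wrap(h(V, Y1)).
Decompose wrap/1: h(h(h(4, h(Y1, one)), one), h(m, h(m, one))) =?= h(V, Y1).
Decompose h/2: h(h(4, h(Y1, one)), one) =?= V,  h(m, h(m, one)) =?= Y1.
Bind V := h(h(4, h(Y1, one)), one); no other remaining equation mentions V.
Bind Y1 := h(m, h(m, one)). Substituting into the earlier bindings gives W := h(4, h(h(m, h(m, one)), one)), V := h(h(4, h(h(m, h(m, one)), one)), one).
MGU = { W ↦ h(4, h(h(m, h(m, one)), one)), T ↦ m, V ↦ h(h(4, h(h(m, h(m, one)), one)), one), Y1 ↦ h(m, h(m, one)) }, so V ↦ h(h(4, h(h(m, h(m, one)), one)), one).

h(h(4, h(h(m, h(m, one)), one)), one)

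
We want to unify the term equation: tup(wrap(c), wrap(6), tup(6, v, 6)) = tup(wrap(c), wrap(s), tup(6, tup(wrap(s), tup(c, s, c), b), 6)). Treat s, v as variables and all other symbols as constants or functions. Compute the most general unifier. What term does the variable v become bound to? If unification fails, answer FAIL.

tup(wrap(6), tup(c, 6, c), b)

Decompose tup/3: wrap(c) = wrap(c),  wrap(6) = wrap(s),  tup(6, v, 6) = tup(6, tup(wrap(s), tup(c, s, c), b), 6).
Delete trivial equation wrap(c) = wrap(c).
Decompose wrap/1: 6 = s.
Bind s := 6; substituting into the remaining equation gives: tup(6, v, 6) = tup(6, tup(wrap(6), tup(c, 6, c), b), 6).
Decompose tup/3: 6 = 6,  v = tup(wrap(6), tup(c, 6, c), b),  6 = 6.
Delete trivial equation 6 = 6.
Bind v := tup(wrap(6), tup(c, 6, c), b); no other remaining equation mentions v.
Delete trivial equation 6 = 6.
MGU = { s := 6, v := tup(wrap(6), tup(c, 6, c), b) }, so v := tup(wrap(6), tup(c, 6, c), b).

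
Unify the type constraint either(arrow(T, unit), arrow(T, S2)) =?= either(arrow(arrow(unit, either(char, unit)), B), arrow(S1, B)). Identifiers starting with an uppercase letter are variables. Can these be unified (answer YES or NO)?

Decompose either/2: arrow(T, unit) =?= arrow(arrow(unit, either(char, unit)), B),  arrow(T, S2) =?= arrow(S1, B).
Decompose arrow/2: T =?= arrow(unit, either(char, unit)),  unit =?= B.
Bind T := arrow(unit, either(char, unit)); substituting into the one remaining equation that mentions T gives: arrow(arrow(unit, either(char, unit)), S2) =?= arrow(S1, B).
Bind B := unit; substituting into the remaining equation gives: arrow(arrow(unit, either(char, unit)), S2) =?= arrow(S1, unit).
Decompose arrow/2: arrow(unit, either(char, unit)) =?= S1,  S2 =?= unit.
Bind S1 := arrow(unit, either(char, unit)); no other remaining equation mentions S1.
Bind S2 := unit.
No equations remain and no clash or occurs-check failure arose, so a unifier exists.

YES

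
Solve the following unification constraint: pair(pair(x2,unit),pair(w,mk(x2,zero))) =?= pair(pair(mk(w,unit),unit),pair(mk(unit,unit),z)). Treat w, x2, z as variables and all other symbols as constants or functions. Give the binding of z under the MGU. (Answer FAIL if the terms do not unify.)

mk(mk(mk(unit,unit),unit),zero)

Decompose pair/2: pair(x2,unit) =?= pair(mk(w,unit),unit),  pair(w,mk(x2,zero)) =?= pair(mk(unit,unit),z).
Decompose pair/2: x2 =?= mk(w,unit),  unit =?= unit.
Bind x2 := mk(w,unit); substituting into the one remaining equation that mentions x2 gives: pair(w,mk(mk(w,unit),zero)) =?= pair(mk(unit,unit),z).
Delete trivial equation unit =?= unit.
Decompose pair/2: w =?= mk(unit,unit),  mk(mk(w,unit),zero) =?= z.
Bind w := mk(unit,unit); substituting into the remaining equation gives: mk(mk(mk(unit,unit),unit),zero) =?= z. Substituting into the earlier binding gives x2 := mk(mk(unit,unit),unit).
Bind z := mk(mk(mk(unit,unit),unit),zero).
MGU = { x2 ↦ mk(mk(unit,unit),unit), w ↦ mk(unit,unit), z ↦ mk(mk(mk(unit,unit),unit),zero) }, so z ↦ mk(mk(mk(unit,unit),unit),zero).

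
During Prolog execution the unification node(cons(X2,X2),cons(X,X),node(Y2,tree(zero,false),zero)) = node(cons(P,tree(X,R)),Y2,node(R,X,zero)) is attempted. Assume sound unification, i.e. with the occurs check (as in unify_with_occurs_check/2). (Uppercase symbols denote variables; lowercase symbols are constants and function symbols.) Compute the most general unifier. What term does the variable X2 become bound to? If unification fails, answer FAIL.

tree(tree(zero,false),cons(tree(zero,false),tree(zero,false)))

Decompose node/3: cons(X2,X2) = cons(P,tree(X,R)),  cons(X,X) = Y2,  node(Y2,tree(zero,false),zero) = node(R,X,zero).
Decompose cons/2: X2 = P,  X2 = tree(X,R).
Bind X2 := P; substituting into the one remaining equation that mentions X2 gives: P = tree(X,R).
Bind P := tree(X,R); no other remaining equation mentions P. Substituting into the earlier binding gives X2 := tree(X,R).
Bind Y2 := cons(X,X); substituting into the remaining equation gives: node(cons(X,X),tree(zero,false),zero) = node(R,X,zero).
Decompose node/3: cons(X,X) = R,  tree(zero,false) = X,  zero = zero.
Bind R := cons(X,X); no other remaining equation mentions R. Substituting into the earlier bindings gives X2 := tree(X,cons(X,X)), P := tree(X,cons(X,X)).
Bind X := tree(zero,false); no other remaining equation mentions X. Substituting into the earlier bindings gives X2 := tree(tree(zero,false),cons(tree(zero,false),tree(zero,false))), P := tree(tree(zero,false),cons(tree(zero,false),tree(zero,false))), Y2 := cons(tree(zero,false),tree(zero,false)), R := cons(tree(zero,false),tree(zero,false)).
Delete trivial equation zero = zero.
MGU = { X2 -> tree(tree(zero,false),cons(tree(zero,false),tree(zero,false))), P -> tree(tree(zero,false),cons(tree(zero,false),tree(zero,false))), Y2 -> cons(tree(zero,false),tree(zero,false)), R -> cons(tree(zero,false),tree(zero,false)), X -> tree(zero,false) }, so X2 -> tree(tree(zero,false),cons(tree(zero,false),tree(zero,false))).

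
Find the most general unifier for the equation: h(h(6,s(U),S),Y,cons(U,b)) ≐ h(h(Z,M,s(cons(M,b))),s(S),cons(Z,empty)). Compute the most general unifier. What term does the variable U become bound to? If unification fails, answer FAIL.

FAIL

Decompose h/3: h(6,s(U),S) ≐ h(Z,M,s(cons(M,b))),  Y ≐ s(S),  cons(U,b) ≐ cons(Z,empty).
Decompose h/3: 6 ≐ Z,  s(U) ≐ M,  S ≐ s(cons(M,b)).
Bind Z := 6; substituting into the one remaining equation that mentions Z gives: cons(U,b) ≐ cons(6,empty).
Bind M := s(U); substituting into the one remaining equation that mentions M gives: S ≐ s(cons(s(U),b)).
Bind S := s(cons(s(U),b)); substituting into the one remaining equation that mentions S gives: Y ≐ s(s(cons(s(U),b))).
Bind Y := s(s(cons(s(U),b))); no other remaining equation mentions Y.
Decompose cons/2: U ≐ 6,  b ≐ empty.
Bind U := 6; no other remaining equation mentions U. Substituting into the earlier bindings gives M := s(6), S := s(cons(s(6),b)), Y := s(s(cons(s(6),b))).
Clash: constants b and empty differ; no unifier exists.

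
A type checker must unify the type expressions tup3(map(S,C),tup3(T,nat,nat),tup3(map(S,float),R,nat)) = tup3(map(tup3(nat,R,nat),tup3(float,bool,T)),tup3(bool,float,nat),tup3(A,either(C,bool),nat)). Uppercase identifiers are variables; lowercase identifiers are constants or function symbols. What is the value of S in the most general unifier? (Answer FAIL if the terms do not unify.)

Decompose tup3/3: map(S,C) = map(tup3(nat,R,nat),tup3(float,bool,T)),  tup3(T,nat,nat) = tup3(bool,float,nat),  tup3(map(S,float),R,nat) = tup3(A,either(C,bool),nat).
Decompose map/2: S = tup3(nat,R,nat),  C = tup3(float,bool,T).
Bind S := tup3(nat,R,nat); substituting into the one remaining equation that mentions S gives: tup3(map(tup3(nat,R,nat),float),R,nat) = tup3(A,either(C,bool),nat).
Bind C := tup3(float,bool,T); substituting into the one remaining equation that mentions C gives: tup3(map(tup3(nat,R,nat),float),R,nat) = tup3(A,either(tup3(float,bool,T),bool),nat).
Decompose tup3/3: T = bool,  nat = float,  nat = nat.
Bind T := bool; substituting into the one remaining equation that mentions T gives: tup3(map(tup3(nat,R,nat),float),R,nat) = tup3(A,either(tup3(float,bool,bool),bool),nat). Substituting into the earlier binding gives C := tup3(float,bool,bool).
Clash: constants nat and float differ; no unifier exists.

FAIL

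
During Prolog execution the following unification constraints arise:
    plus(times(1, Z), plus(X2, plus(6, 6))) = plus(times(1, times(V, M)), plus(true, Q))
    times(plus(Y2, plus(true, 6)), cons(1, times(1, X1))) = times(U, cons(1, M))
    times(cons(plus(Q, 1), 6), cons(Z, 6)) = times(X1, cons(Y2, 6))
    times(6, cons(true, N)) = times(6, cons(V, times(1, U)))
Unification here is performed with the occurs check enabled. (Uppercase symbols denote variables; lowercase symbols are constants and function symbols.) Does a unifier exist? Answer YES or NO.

Decompose plus/2: times(1, Z) = times(1, times(V, M)),  plus(X2, plus(6, 6)) = plus(true, Q).
Decompose times/2: 1 = 1,  Z = times(V, M).
Delete trivial equation 1 = 1.
Bind Z := times(V, M); substituting into the one remaining equation that mentions Z gives: times(cons(plus(Q, 1), 6), cons(times(V, M), 6)) = times(X1, cons(Y2, 6)).
Decompose plus/2: X2 = true,  plus(6, 6) = Q.
Bind X2 := true; no other remaining equation mentions X2.
Bind Q := plus(6, 6); substituting into the one remaining equation that mentions Q gives: times(cons(plus(plus(6, 6), 1), 6), cons(times(V, M), 6)) = times(X1, cons(Y2, 6)).
Decompose times/2: plus(Y2, plus(true, 6)) = U,  cons(1, times(1, X1)) = cons(1, M).
Bind U := plus(Y2, plus(true, 6)); substituting into the one remaining equation that mentions U gives: times(6, cons(true, N)) = times(6, cons(V, times(1, plus(Y2, plus(true, 6))))).
Decompose cons/2: 1 = 1,  times(1, X1) = M.
Delete trivial equation 1 = 1.
Bind M := times(1, X1); substituting into the one remaining equation that mentions M gives: times(cons(plus(plus(6, 6), 1), 6), cons(times(V, times(1, X1)), 6)) = times(X1, cons(Y2, 6)). Substituting into the earlier binding gives Z := times(V, times(1, X1)).
Decompose times/2: cons(plus(plus(6, 6), 1), 6) = X1,  cons(times(V, times(1, X1)), 6) = cons(Y2, 6).
Bind X1 := cons(plus(plus(6, 6), 1), 6); substituting into the one remaining equation that mentions X1 gives: cons(times(V, times(1, cons(plus(plus(6, 6), 1), 6))), 6) = cons(Y2, 6). Substituting into the earlier bindings gives Z := times(V, times(1, cons(plus(plus(6, 6), 1), 6))), M := times(1, cons(plus(plus(6, 6), 1), 6)).
Decompose cons/2: times(V, times(1, cons(plus(plus(6, 6), 1), 6))) = Y2,  6 = 6.
Bind Y2 := times(V, times(1, cons(plus(plus(6, 6), 1), 6))); substituting into the one remaining equation that mentions Y2 gives: times(6, cons(true, N)) = times(6, cons(V, times(1, plus(times(V, times(1, cons(plus(plus(6, 6), 1), 6))), plus(true, 6))))). Substituting into the earlier binding gives U := plus(times(V, times(1, cons(plus(plus(6, 6), 1), 6))), plus(true, 6)).
Delete trivial equation 6 = 6.
Decompose times/2: 6 = 6,  cons(true, N) = cons(V, times(1, plus(times(V, times(1, cons(plus(plus(6, 6), 1), 6))), plus(true, 6)))).
Delete trivial equation 6 = 6.
Decompose cons/2: true = V,  N = times(1, plus(times(V, times(1, cons(plus(plus(6, 6), 1), 6))), plus(true, 6))).
Bind V := true; substituting into the remaining equation gives: N = times(1, plus(times(true, times(1, cons(plus(plus(6, 6), 1), 6))), plus(true, 6))). Substituting into the earlier bindings gives Z := times(true, times(1, cons(plus(plus(6, 6), 1), 6))), U := plus(times(true, times(1, cons(plus(plus(6, 6), 1), 6))), plus(true, 6)), Y2 := times(true, times(1, cons(plus(plus(6, 6), 1), 6))).
Bind N := times(1, plus(times(true, times(1, cons(plus(plus(6, 6), 1), 6))), plus(true, 6))).
No equations remain and no clash or occurs-check failure arose, so a unifier exists.

YES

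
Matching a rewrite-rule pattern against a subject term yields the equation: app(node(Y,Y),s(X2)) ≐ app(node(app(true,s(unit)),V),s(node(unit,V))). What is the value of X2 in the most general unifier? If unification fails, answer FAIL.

node(unit,app(true,s(unit)))

Decompose app/2: node(Y,Y) ≐ node(app(true,s(unit)),V),  s(X2) ≐ s(node(unit,V)).
Decompose node/2: Y ≐ app(true,s(unit)),  Y ≐ V.
Bind Y := app(true,s(unit)); substituting into the one remaining equation that mentions Y gives: app(true,s(unit)) ≐ V.
Bind V := app(true,s(unit)); substituting into the remaining equation gives: s(X2) ≐ s(node(unit,app(true,s(unit)))).
Decompose s/1: X2 ≐ node(unit,app(true,s(unit))).
Bind X2 := node(unit,app(true,s(unit))).
MGU = { Y := app(true,s(unit)), V := app(true,s(unit)), X2 := node(unit,app(true,s(unit))) }, so X2 := node(unit,app(true,s(unit))).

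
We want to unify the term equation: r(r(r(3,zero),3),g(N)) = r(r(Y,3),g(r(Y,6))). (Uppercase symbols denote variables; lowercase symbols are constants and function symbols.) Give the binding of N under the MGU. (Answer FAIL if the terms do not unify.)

Decompose r/2: r(r(3,zero),3) = r(Y,3),  g(N) = g(r(Y,6)).
Decompose r/2: r(3,zero) = Y,  3 = 3.
Bind Y := r(3,zero); substituting into the one remaining equation that mentions Y gives: g(N) = g(r(r(3,zero),6)).
Delete trivial equation 3 = 3.
Decompose g/1: N = r(r(3,zero),6).
Bind N := r(r(3,zero),6).
MGU = { Y ↦ r(3,zero), N ↦ r(r(3,zero),6) }, so N ↦ r(r(3,zero),6).

r(r(3,zero),6)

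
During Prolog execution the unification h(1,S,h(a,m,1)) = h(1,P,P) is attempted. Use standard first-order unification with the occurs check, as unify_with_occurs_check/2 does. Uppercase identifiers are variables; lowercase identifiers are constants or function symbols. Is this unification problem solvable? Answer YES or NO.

Decompose h/3: 1 = 1,  S = P,  h(a,m,1) = P.
Delete trivial equation 1 = 1.
Bind S := P; no other remaining equation mentions S.
Bind P := h(a,m,1). Substituting into the earlier binding gives S := h(a,m,1).
No equations remain and no clash or occurs-check failure arose, so a unifier exists.

YES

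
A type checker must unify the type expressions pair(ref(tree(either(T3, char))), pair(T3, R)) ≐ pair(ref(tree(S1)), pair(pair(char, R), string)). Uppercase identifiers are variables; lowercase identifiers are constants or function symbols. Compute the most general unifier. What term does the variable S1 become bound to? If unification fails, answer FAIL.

Decompose pair/2: ref(tree(either(T3, char))) ≐ ref(tree(S1)),  pair(T3, R) ≐ pair(pair(char, R), string).
Decompose ref/1: tree(either(T3, char)) ≐ tree(S1).
Decompose tree/1: either(T3, char) ≐ S1.
Bind S1 := either(T3, char); no other remaining equation mentions S1.
Decompose pair/2: T3 ≐ pair(char, R),  R ≐ string.
Bind T3 := pair(char, R); no other remaining equation mentions T3. Substituting into the earlier binding gives S1 := either(pair(char, R), char).
Bind R := string. Substituting into the earlier bindings gives S1 := either(pair(char, string), char), T3 := pair(char, string).
MGU = { S1 := either(pair(char, string), char), T3 := pair(char, string), R := string }, so S1 := either(pair(char, string), char).

either(pair(char, string), char)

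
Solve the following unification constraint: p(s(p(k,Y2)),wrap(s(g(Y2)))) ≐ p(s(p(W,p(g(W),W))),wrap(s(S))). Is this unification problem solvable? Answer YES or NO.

Decompose p/2: s(p(k,Y2)) ≐ s(p(W,p(g(W),W))),  wrap(s(g(Y2))) ≐ wrap(s(S)).
Decompose s/1: p(k,Y2) ≐ p(W,p(g(W),W)).
Decompose p/2: k ≐ W,  Y2 ≐ p(g(W),W).
Bind W := k; substituting into the one remaining equation that mentions W gives: Y2 ≐ p(g(k),k).
Bind Y2 := p(g(k),k); substituting into the remaining equation gives: wrap(s(g(p(g(k),k)))) ≐ wrap(s(S)).
Decompose wrap/1: s(g(p(g(k),k))) ≐ s(S).
Decompose s/1: g(p(g(k),k)) ≐ S.
Bind S := g(p(g(k),k)).
No equations remain and no clash or occurs-check failure arose, so a unifier exists.

YES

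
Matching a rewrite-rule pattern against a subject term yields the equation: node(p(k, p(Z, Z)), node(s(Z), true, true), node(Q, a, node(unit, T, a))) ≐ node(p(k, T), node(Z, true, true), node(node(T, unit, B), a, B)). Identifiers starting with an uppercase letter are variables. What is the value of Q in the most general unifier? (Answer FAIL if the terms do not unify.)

FAIL

Decompose node/3: p(k, p(Z, Z)) ≐ p(k, T),  node(s(Z), true, true) ≐ node(Z, true, true),  node(Q, a, node(unit, T, a)) ≐ node(node(T, unit, B), a, B).
Decompose p/2: k ≐ k,  p(Z, Z) ≐ T.
Delete trivial equation k ≐ k.
Bind T := p(Z, Z); substituting into the one remaining equation that mentions T gives: node(Q, a, node(unit, p(Z, Z), a)) ≐ node(node(p(Z, Z), unit, B), a, B).
Decompose node/3: s(Z) ≐ Z,  true ≐ true,  true ≐ true.
Occurs check fails: Z occurs in s(Z); the equation Z ≐ s(Z) has no finite solution.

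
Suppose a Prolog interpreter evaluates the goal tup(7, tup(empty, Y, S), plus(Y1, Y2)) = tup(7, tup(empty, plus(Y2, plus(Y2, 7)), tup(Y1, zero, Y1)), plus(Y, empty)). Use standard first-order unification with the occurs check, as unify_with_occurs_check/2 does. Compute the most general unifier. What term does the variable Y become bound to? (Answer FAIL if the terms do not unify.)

Decompose tup/3: 7 = 7,  tup(empty, Y, S) = tup(empty, plus(Y2, plus(Y2, 7)), tup(Y1, zero, Y1)),  plus(Y1, Y2) = plus(Y, empty).
Delete trivial equation 7 = 7.
Decompose tup/3: empty = empty,  Y = plus(Y2, plus(Y2, 7)),  S = tup(Y1, zero, Y1).
Delete trivial equation empty = empty.
Bind Y := plus(Y2, plus(Y2, 7)); substituting into the one remaining equation that mentions Y gives: plus(Y1, Y2) = plus(plus(Y2, plus(Y2, 7)), empty).
Bind S := tup(Y1, zero, Y1); no other remaining equation mentions S.
Decompose plus/2: Y1 = plus(Y2, plus(Y2, 7)),  Y2 = empty.
Bind Y1 := plus(Y2, plus(Y2, 7)); no other remaining equation mentions Y1. Substituting into the earlier binding gives S := tup(plus(Y2, plus(Y2, 7)), zero, plus(Y2, plus(Y2, 7))).
Bind Y2 := empty. Substituting into the earlier bindings gives Y := plus(empty, plus(empty, 7)), S := tup(plus(empty, plus(empty, 7)), zero, plus(empty, plus(empty, 7))), Y1 := plus(empty, plus(empty, 7)).
MGU = { Y -> plus(empty, plus(empty, 7)), S -> tup(plus(empty, plus(empty, 7)), zero, plus(empty, plus(empty, 7))), Y1 -> plus(empty, plus(empty, 7)), Y2 -> empty }, so Y -> plus(empty, plus(empty, 7)).

plus(empty, plus(empty, 7))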